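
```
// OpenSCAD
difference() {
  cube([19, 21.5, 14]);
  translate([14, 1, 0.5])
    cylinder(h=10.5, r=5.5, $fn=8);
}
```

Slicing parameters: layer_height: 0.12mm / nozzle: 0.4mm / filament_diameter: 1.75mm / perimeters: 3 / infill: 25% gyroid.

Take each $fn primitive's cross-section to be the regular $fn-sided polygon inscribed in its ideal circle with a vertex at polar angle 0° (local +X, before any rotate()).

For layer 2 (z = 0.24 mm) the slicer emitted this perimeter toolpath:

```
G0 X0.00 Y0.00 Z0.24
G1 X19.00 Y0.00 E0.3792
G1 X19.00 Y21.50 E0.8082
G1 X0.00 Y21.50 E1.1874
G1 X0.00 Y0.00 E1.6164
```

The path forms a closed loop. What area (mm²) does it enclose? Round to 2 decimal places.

Apply the shoelace formula to the sequence of (X, Y) vertices; enclosed area = 408.50 mm².

408.50 mm²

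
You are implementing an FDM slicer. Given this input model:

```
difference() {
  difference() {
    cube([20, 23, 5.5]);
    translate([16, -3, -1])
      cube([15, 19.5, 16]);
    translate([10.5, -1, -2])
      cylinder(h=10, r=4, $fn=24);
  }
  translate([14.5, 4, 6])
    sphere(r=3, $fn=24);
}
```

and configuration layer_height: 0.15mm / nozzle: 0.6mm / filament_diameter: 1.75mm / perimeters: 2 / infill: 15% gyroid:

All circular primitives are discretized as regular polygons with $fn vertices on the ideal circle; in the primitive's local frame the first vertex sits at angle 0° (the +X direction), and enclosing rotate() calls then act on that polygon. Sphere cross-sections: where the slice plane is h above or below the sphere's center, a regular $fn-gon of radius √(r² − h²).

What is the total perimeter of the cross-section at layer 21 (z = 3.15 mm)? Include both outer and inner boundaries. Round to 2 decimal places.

94.65 mm

At z = 3.15 mm: the cube is present — its section is the full 20×23 rectangle (perimeter 86.00 mm); the cube at (16, -3) is present — its section is the full 15×19.5 rectangle (perimeter 69.00 mm); the cylinder at (10.5, -1): section is a regular 24-gon, circumradius r=4 (perimeter = 2·24·4.000·sin(180°/24) = 25.06 mm); After the difference (first − rest): starting from the 20×23 cube, the 15×19.5 cube at (16, -3) partially overlaps it — only the 66.00 mm² overlap (of its 292.50 mm²) is removed, clipping the outline; the r=4 cylinder at (10.5, -1) partially overlaps it — only the 16.98 mm² overlap (of its 49.69 mm²) is removed, clipping the outline — boundary = 88.78 mm; the r=3 sphere at (14.5, 4) slices to a regular 24-gon of circumradius 0.937 (√(r²−h²) with h=2.85 from center) (perimeter = 2·24·0.937·sin(180°/24) = 5.87 mm); Taking the first minus the rest: starting from that combined region, the r=3 sphere at (14.5, 4) lies wholly inside it (removes its full 2.73 mm² and its 5.87 mm outline becomes a hole wall) — boundary (outer + 1 inner loop) = 94.65 mm. Overall, the cross-section is one region with 1 hole. Total boundary length (outer + inner) = 94.65 mm.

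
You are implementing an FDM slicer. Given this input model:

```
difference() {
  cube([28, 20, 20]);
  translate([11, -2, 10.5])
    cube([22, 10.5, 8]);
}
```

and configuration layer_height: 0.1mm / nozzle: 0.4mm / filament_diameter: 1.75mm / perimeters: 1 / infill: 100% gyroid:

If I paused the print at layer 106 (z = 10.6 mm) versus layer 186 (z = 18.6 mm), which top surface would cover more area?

layer 186 (z = 18.6 mm)

Layer 106 (z = 10.6): the 28×20 cube contributes its full rectangle (area 560.00 mm²); the cube at (11, -2) (footprint 22×10.5) is included at this height (area 231.00 mm²); Taking the first minus the rest: starting from the 28×20 cube (560.00 mm²), the 22×10.5 cube at (11, -2) partially overlaps it — only the 144.50 mm² overlap (of its 231.00 mm²) is removed, clipping the outline — area = 415.50 mm². So its area = 415.50 mm². Layer 186 (z = 18.6): the cube (footprint 28×20) is included at this height (area 560.00 mm²); the cube at (11, -2) is absent (z outside [10.5, 18.5]); After the difference (first − rest): none of the subtracted shapes is present at this height, so the 28×20 cube is unchanged — area = 560.00 mm². So its area = 560.00 mm². Layer 186 is larger (560.00 vs 415.50 mm²).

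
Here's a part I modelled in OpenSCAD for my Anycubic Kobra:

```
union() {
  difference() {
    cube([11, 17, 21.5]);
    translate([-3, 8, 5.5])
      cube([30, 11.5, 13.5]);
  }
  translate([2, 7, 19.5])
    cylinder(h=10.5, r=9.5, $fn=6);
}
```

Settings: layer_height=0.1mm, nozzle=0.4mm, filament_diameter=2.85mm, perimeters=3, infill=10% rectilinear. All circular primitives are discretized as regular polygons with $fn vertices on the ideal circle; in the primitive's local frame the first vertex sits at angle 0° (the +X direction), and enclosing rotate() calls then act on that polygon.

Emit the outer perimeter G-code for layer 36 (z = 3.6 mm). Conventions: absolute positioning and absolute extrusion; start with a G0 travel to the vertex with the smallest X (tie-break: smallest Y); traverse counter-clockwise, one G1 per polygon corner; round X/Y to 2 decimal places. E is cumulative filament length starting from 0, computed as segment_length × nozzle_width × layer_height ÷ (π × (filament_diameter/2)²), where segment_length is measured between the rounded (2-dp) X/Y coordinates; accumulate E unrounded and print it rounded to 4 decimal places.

G0 X0.00 Y0.00 Z3.60
G1 X11.00 Y0.00 E0.0690
G1 X11.00 Y17.00 E0.1756
G1 X0.00 Y17.00 E0.2445
G1 X0.00 Y0.00 E0.3511

At z = 3.6 mm: the 11×17 cube contributes its full rectangle; the cube at (-3, 8) does not reach this height (z outside [5.5, 19]); After the difference (first − rest): none of the subtracted shapes is present at this height, so the 11×17 cube is unchanged — 1 connected region; the cylinder at (2, 7) is not intersected at this z (z outside [19.5, 30]); Combining (union): only the result so far is present, so the union is just that shape — 1 connected region. The outline is a single polygon with 4 vertices. Extrusion per mm of travel: 0.4 × 0.1 / (π × 1.425²) = 0.006270. Accumulating E over each segment gives final E = 0.3511.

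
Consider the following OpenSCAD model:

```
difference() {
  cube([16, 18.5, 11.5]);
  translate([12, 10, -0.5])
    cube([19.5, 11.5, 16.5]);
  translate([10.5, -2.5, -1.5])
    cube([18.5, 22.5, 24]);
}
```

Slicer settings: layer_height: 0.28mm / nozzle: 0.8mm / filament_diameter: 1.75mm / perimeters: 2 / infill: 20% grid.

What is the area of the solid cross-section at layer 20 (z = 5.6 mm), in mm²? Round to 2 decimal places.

194.25 mm²

At z = 5.6 mm: the 16×18.5 cube contributes its full rectangle (area 296.00 mm²); the cube at (12, 10) (footprint 19.5×11.5) is included at this height (area 224.25 mm²); the 18.5×22.5 cube at (10.5, -2.5) contributes its full rectangle (area 416.25 mm²); Taking the first minus the rest: starting from the 16×18.5 cube (296.00 mm²), the 19.5×11.5 cube at (12, 10) partially overlaps it — only the 34.00 mm² overlap (of its 224.25 mm²) is removed, clipping the outline; the 18.5×22.5 cube at (10.5, -2.5) partially overlaps it — only the 67.75 mm² overlap (of its 416.25 mm²) is removed, clipping the outline — area = 194.25 mm². Overall, the cross-section is a single solid region. Net area = 194.25 mm².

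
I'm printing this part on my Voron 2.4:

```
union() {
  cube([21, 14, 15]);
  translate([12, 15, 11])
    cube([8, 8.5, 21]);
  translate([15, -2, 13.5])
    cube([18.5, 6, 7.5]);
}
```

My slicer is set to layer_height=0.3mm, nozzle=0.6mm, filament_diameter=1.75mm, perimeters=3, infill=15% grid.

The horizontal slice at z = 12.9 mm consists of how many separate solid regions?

2

At z = 12.9 mm: the cube is present — its section is the full 21×14 rectangle; the cube at (12, 15) is present — its section is the full 8×8.5 rectangle; the cube at (15, -2) is absent (z outside [13.5, 21]); Combining (union): the 2 present regions are separate (no shared area or edge), so areas and boundary lengths simply add and each stays a separate island — 2 connected regions. The result has 2 disconnected regions.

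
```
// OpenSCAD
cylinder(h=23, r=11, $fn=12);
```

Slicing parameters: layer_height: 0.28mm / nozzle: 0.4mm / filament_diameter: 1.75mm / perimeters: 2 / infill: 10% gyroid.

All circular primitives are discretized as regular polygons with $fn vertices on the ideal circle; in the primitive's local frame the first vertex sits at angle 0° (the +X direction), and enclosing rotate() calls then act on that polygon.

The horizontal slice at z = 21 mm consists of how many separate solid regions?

At z = 21 mm: the r=11 cylinder gives a regular 12-gon of circumradius 11 (constant along its height). The result has 1 disconnected region.

1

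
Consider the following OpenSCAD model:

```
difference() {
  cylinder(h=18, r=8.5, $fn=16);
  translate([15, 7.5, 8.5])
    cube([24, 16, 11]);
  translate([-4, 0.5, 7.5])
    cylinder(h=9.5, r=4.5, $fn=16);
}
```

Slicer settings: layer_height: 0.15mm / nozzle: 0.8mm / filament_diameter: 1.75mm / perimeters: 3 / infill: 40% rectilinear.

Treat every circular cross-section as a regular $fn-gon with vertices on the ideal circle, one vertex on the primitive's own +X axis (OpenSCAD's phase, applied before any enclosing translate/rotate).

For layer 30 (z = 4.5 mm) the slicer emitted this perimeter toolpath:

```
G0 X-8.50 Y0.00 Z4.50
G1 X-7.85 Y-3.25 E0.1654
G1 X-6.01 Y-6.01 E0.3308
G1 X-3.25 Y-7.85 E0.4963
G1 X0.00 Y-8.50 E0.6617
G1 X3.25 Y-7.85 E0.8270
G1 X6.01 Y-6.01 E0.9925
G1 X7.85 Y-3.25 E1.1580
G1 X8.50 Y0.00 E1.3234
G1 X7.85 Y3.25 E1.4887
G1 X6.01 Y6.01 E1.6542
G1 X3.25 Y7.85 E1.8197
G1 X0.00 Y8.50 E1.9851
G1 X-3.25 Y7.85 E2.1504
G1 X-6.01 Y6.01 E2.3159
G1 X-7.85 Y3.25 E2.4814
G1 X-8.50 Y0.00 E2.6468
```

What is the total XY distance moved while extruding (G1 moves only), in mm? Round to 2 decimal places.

Sum the Euclidean lengths of each G1 segment: total = 53.05 mm.

53.05 mm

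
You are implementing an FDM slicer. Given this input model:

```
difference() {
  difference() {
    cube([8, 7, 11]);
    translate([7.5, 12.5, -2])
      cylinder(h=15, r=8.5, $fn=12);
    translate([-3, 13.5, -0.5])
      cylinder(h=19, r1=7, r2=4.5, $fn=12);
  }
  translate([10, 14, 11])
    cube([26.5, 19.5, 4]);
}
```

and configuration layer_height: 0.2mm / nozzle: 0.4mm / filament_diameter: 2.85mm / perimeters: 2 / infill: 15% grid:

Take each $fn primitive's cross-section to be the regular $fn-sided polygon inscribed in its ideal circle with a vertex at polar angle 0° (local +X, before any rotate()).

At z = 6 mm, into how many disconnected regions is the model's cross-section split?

1

At z = 6 mm: the cube is present — its section is the full 8×7 rectangle; the r=8.5 cylinder at (7.5, 12.5) contributes a regular 12-gon of circumradius 8.5; the cone at (-3, 13.5): at t=0.342 of its height the radius interpolates to r₁+(r₂−r₁)t = 6.145, giving a regular 12-gon of that circumradius; Subtracting the remaining from the first: starting from the 8×7 cube, the r=8.5 cylinder at (7.5, 12.5) partially overlaps it — only the 13.53 mm² overlap (of its 216.75 mm²) is removed, clipping the outline; the cone at (-3, 13.5) misses the remaining region (no effect) — 1 connected region; the cube at (10, 14) is not intersected at this z (z outside [11, 15]); After the difference (first − rest): none of the subtracted shapes is present at this height, so the result so far is unchanged — 1 connected region. The result has 1 disconnected region.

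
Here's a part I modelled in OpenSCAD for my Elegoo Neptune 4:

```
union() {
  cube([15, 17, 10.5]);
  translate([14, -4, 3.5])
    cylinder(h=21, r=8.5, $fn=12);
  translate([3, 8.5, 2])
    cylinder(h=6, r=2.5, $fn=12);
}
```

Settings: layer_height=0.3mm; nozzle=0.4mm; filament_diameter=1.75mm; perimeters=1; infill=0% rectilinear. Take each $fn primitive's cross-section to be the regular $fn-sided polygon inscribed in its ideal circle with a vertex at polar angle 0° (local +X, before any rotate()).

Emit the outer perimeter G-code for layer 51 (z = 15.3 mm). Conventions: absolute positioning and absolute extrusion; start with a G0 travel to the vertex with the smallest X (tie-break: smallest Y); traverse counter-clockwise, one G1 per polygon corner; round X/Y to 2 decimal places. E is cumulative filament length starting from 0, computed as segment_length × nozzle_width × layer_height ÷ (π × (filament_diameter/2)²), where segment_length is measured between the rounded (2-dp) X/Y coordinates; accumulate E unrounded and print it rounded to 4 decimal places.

At z = 15.3 mm: the cube is not intersected at this z (z outside [0, 10.5]); the cylinder at (14, -4): section is a regular 12-gon, circumradius r=8.5; the cylinder at (3, 8.5) is absent (z outside [2, 8]); Merging all regions: only the r=8.5 cylinder at (14, -4) is present, so the union is just that shape — 1 connected region. The outline is a single polygon with 12 vertices. Extrusion per mm of travel: 0.4 × 0.3 / (π × 0.875²) = 0.049890. Accumulating E over each segment gives final E = 2.6339.

G0 X5.50 Y-4.00 Z15.30
G1 X6.64 Y-8.25 E0.2195
G1 X9.75 Y-11.36 E0.4390
G1 X14.00 Y-12.50 E0.6585
G1 X18.25 Y-11.36 E0.8780
G1 X21.36 Y-8.25 E1.0974
G1 X22.50 Y-4.00 E1.3170
G1 X21.36 Y0.25 E1.5365
G1 X18.25 Y3.36 E1.7559
G1 X14.00 Y4.50 E1.9755
G1 X9.75 Y3.36 E2.1950
G1 X6.64 Y0.25 E2.4144
G1 X5.50 Y-4.00 E2.6339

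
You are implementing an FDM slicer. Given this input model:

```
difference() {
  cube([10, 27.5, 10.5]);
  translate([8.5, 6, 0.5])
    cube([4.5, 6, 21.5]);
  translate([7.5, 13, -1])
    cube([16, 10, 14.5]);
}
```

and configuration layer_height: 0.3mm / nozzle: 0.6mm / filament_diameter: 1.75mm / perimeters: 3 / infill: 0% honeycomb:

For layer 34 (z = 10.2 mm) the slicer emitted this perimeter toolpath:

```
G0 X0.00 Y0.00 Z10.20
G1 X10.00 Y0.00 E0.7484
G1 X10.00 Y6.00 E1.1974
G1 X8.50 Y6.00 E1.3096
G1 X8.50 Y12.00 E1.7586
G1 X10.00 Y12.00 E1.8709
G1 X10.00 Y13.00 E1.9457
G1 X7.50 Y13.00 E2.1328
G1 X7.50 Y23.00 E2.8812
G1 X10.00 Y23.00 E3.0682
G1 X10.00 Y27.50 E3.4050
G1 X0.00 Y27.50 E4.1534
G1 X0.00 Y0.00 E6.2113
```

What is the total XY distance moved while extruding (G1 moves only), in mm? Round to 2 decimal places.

83.00 mm

Sum the Euclidean lengths of each G1 segment: total = 83.00 mm.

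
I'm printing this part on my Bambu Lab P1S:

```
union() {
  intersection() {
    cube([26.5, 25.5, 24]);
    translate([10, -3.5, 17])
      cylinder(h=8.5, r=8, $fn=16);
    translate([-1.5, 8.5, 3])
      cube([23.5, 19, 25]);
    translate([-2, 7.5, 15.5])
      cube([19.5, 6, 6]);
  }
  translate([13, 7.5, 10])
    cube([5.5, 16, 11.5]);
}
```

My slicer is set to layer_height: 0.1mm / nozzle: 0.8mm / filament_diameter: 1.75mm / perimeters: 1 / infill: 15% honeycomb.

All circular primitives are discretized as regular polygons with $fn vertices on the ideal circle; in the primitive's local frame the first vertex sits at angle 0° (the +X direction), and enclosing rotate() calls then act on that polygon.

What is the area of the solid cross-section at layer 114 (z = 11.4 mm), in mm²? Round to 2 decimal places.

88.00 mm²

At z = 11.4 mm: the 26.5×25.5 cube contributes its full rectangle (area 675.75 mm²); the cylinder at (10, -3.5) is not intersected at this z (z outside [17, 25.5]); the 23.5×19 cube at (-1.5, 8.5) contributes its full rectangle (area 446.50 mm²); the cube at (-2, 7.5) is not intersected at this z (z outside [15.5, 21.5]); After intersecting: at least one operand is absent at this height, so nothing remains; the cube at (13, 7.5) is present — its section is the full 5.5×16 rectangle (area 88.00 mm²); Combining (union): only the 5.5×16 cube at (13, 7.5) is present, so the union is just that shape — area = 88.00 mm². Overall, the cross-section is a single solid region. Net area = 88.00 mm².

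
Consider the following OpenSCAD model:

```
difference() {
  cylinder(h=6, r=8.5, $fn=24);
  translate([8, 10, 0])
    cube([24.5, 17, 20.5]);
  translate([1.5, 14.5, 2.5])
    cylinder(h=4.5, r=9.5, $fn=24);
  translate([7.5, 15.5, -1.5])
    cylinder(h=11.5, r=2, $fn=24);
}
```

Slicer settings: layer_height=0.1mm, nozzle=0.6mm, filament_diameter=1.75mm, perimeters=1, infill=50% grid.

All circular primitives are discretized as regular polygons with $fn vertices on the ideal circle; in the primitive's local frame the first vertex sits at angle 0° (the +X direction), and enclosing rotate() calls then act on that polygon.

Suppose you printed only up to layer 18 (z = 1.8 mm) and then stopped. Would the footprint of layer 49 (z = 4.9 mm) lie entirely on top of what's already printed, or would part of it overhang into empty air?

entirely on top

Compare the two slices. At z = 1.8: the r=8.5 cylinder contributes a regular 24-gon of circumradius 8.5 (area = (24/2)·8.500²·sin(360°/24) = 224.40 mm²); the cube at (8, 10) (footprint 24.5×17) is included at this height (area 416.50 mm²); the cylinder at (1.5, 14.5) is absent (z outside [2.5, 7]); the r=2 cylinder at (7.5, 15.5) gives a regular 24-gon of circumradius 2 (constant along its height) (area = (24/2)·2.000²·sin(360°/24) = 12.42 mm²); Subtracting the remaining from the first: starting from the r=8.5 cylinder (224.40 mm²), the 24.5×17 cube at (8, 10) misses the remaining region (no effect); the r=2 cylinder at (7.5, 15.5) misses the remaining region (no effect) — area = 224.40 mm². At z = 4.9: the cylinder: section is a regular 24-gon, circumradius r=8.5 (area = (24/2)·8.500²·sin(360°/24) = 224.40 mm²); the 24.5×17 cube at (8, 10) contributes its full rectangle (area 416.50 mm²); the r=9.5 cylinder at (1.5, 14.5) contributes a regular 24-gon of circumradius 9.5 (area = (24/2)·9.500²·sin(360°/24) = 280.30 mm²); the r=2 cylinder at (7.5, 15.5) contributes a regular 24-gon of circumradius 2 (area = (24/2)·2.000²·sin(360°/24) = 12.42 mm²); Subtracting the remaining from the first: starting from the r=8.5 cylinder (224.40 mm²), the 24.5×17 cube at (8, 10) misses the remaining region (no effect); the r=9.5 cylinder at (1.5, 14.5) partially overlaps it — only the 23.38 mm² overlap (of its 280.30 mm²) is removed, clipping the outline; the r=2 cylinder at (7.5, 15.5) misses the remaining region (no effect) — area = 201.02 mm². Checking containment: the cross-section at z = 4.9 is a subset of the cross-section at z = 1.8.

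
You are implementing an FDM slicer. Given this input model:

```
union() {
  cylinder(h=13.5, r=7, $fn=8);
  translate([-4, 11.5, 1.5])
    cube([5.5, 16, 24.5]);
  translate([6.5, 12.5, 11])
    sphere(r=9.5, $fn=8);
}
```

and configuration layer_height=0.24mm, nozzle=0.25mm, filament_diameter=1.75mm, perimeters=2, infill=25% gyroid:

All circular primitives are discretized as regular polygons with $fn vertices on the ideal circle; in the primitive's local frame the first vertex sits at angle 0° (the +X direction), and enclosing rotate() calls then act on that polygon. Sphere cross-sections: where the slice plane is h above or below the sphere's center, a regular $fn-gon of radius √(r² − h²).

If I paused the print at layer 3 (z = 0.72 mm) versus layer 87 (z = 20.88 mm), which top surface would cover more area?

Layer 3 (z = 0.72): the r=7 cylinder gives a regular 8-gon of circumradius 7 (constant along its height) (area = (8/2)·7.000²·sin(360°/8) = 138.59 mm²); the cube at (-4, 11.5) does not reach this height (z outside [1.5, 26]); the sphere at (6.5, 12.5) is not intersected at this z (|z−center|=10.280 > r=9.5); Taking the union: only the r=7 cylinder is present, so the union is just that shape — area = 138.59 mm². So its area = 138.59 mm². Layer 87 (z = 20.88): the cylinder does not reach this height (z outside [0, 13.5]); the cube at (-4, 11.5) is present — its section is the full 5.5×16 rectangle (area 88.00 mm²); the sphere at (6.5, 12.5) does not reach this height (|z−center|=9.880 > r=9.5); Taking the union: only the 5.5×16 cube at (-4, 11.5) is present, so the union is just that shape — area = 88.00 mm². So its area = 88.00 mm². Layer 3 is larger (138.59 vs 88.00 mm²).

layer 3 (z = 0.72 mm)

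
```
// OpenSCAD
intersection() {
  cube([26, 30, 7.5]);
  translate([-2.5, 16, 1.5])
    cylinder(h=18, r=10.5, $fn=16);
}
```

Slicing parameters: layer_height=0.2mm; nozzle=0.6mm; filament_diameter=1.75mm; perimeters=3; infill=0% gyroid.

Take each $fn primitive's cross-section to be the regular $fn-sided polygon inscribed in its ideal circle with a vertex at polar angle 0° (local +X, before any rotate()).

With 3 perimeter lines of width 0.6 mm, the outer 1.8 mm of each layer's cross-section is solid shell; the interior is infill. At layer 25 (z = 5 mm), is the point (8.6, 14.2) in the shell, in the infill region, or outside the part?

outside

At z = 5 mm: the 26×30 cube contributes its full rectangle; the r=10.5 cylinder at (-2.5, 16) contributes a regular 16-gon of circumradius 10.5; After intersecting: the r=10.5 cylinder at (-2.5, 16) partially overlaps the 26×30 cube; clipping to the common part keeps 117.51 mm² — 1 connected region. Overall, the cross-section is a single solid region. The nearest boundary edge runs (8.00, 16.00)→(7.20, 11.98); distance from the point to it = 0.94 mm. The point is not inside any of the regions above, so it lies outside the cross-section (0.94 mm from the nearest boundary).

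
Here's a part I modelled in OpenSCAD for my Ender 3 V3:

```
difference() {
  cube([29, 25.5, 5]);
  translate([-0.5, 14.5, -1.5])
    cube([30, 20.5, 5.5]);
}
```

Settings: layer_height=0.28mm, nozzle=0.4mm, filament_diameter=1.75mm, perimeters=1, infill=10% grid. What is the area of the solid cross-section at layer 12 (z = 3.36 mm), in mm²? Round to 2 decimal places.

420.50 mm²

At z = 3.36 mm: the 29×25.5 cube contributes its full rectangle (area 739.50 mm²); the cube at (-0.5, 14.5) (footprint 30×20.5) is included at this height (area 615.00 mm²); Subtracting the remaining from the first: starting from the 29×25.5 cube (739.50 mm²), the 30×20.5 cube at (-0.5, 14.5) partially overlaps it — only the 319.00 mm² overlap (of its 615.00 mm²) is removed, clipping the outline — area = 420.50 mm². Overall, the cross-section is a single solid region. Net area = 420.50 mm².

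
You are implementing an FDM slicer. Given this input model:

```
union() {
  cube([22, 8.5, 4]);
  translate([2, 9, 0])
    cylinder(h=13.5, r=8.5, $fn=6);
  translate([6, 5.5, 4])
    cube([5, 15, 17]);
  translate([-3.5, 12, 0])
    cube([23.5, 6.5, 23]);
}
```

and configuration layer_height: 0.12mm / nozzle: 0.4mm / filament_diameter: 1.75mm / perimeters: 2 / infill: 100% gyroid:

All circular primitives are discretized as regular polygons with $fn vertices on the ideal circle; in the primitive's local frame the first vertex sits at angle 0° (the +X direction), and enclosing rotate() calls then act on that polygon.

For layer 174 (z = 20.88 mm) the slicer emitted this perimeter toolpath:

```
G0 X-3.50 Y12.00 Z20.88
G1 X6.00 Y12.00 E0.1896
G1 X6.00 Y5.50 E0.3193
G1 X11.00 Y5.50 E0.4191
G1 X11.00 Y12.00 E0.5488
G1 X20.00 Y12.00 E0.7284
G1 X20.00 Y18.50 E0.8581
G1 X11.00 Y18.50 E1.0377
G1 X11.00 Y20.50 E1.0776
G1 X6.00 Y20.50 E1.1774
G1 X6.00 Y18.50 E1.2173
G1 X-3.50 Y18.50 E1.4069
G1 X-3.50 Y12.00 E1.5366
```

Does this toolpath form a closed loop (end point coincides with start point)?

yes

Start point (G0): (-3.50, 12.00). End point (last G1): the path returns to the start — closed.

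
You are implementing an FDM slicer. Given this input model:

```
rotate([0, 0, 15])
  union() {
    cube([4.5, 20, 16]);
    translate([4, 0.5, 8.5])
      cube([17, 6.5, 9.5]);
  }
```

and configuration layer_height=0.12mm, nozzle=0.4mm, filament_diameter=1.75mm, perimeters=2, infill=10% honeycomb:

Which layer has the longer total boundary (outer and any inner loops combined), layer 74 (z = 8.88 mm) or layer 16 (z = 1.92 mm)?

layer 74 (z = 8.88 mm)

Layer 74 (z = 8.88): the cube is present — its section is the full 4.5×20 rectangle (perimeter 49.00 mm); the cube at (4, 0.5) is present — its section is the full 17×6.5 rectangle (perimeter 47.00 mm); Merging all regions: the regions partially overlap (shared area 3.25 mm²), so the edge portions inside another operand are dropped and the merged outline is re-measured after clipping — boundary = 82.00 mm; (rotated 15° about Z; rotation is an isometry so areas/perimeters/island counts are preserved). So its perimeter = 82.00 mm. Layer 16 (z = 1.92): the cube is present — its section is the full 4.5×20 rectangle (perimeter 49.00 mm); the cube at (4, 0.5) is absent (z outside [8.5, 18]); Merging all regions: only the 4.5×20 cube is present, so the union is just that shape — boundary = 49.00 mm; (rotated 15° about Z; rotation is an isometry so areas/perimeters/island counts are preserved). So its perimeter = 49.00 mm. Layer 74 is larger (82.00 vs 49.00 mm).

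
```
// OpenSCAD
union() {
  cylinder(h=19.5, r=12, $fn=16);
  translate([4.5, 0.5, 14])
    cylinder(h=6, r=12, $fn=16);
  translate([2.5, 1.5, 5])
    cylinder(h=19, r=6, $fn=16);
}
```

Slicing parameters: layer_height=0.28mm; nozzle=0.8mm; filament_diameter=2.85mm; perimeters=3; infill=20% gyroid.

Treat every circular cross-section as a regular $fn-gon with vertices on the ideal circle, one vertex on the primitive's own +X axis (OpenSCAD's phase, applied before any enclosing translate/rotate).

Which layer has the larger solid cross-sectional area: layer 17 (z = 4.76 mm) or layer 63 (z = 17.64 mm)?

layer 63 (z = 17.64 mm)

Layer 17 (z = 4.76): the r=12 cylinder gives a regular 16-gon of circumradius 12 (constant along its height) (area = (16/2)·12.000²·sin(360°/16) = 440.85 mm²); the cylinder at (4.5, 0.5) is absent (z outside [14, 20]); the cylinder at (2.5, 1.5) does not reach this height (z outside [5, 24]); Merging all regions: only the r=12 cylinder is present, so the union is just that shape — area = 440.85 mm². So its area = 440.85 mm². Layer 63 (z = 17.64): the r=12 cylinder gives a regular 16-gon of circumradius 12 (constant along its height) (area = (16/2)·12.000²·sin(360°/16) = 440.85 mm²); the cylinder at (4.5, 0.5): section is a regular 16-gon, circumradius r=12 (area = (16/2)·12.000²·sin(360°/16) = 440.85 mm²); the r=6 cylinder at (2.5, 1.5) contributes a regular 16-gon of circumradius 6 (area = (16/2)·6.000²·sin(360°/16) = 110.21 mm²); Merging all regions: the regions partially overlap — summed areas 991.92 mm² minus the doubly-counted overlap 444.45 mm² gives 547.47 mm² — area = 547.47 mm². So its area = 547.47 mm². Layer 63 is larger (547.47 vs 440.85 mm²).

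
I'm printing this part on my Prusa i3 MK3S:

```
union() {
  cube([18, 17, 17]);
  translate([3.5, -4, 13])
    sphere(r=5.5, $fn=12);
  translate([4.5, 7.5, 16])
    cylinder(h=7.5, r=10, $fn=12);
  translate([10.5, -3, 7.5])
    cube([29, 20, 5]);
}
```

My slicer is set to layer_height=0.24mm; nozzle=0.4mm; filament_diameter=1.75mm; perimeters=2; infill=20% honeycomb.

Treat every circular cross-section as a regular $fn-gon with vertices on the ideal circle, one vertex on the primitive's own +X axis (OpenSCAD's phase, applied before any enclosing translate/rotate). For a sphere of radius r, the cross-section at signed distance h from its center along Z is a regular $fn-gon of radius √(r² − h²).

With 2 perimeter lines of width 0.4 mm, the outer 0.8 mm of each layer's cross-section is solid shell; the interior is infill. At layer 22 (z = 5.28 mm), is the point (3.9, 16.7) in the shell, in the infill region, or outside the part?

shell

At z = 5.28 mm: the cube (footprint 18×17) is included at this height; the sphere at (3.5, -4) is not intersected at this z (|z−center|=7.720 > r=5.5); the cylinder at (4.5, 7.5) is absent (z outside [16, 23.5]); the cube at (10.5, -3) does not reach this height (z outside [7.5, 12.5]); Taking the union: only the 18×17 cube is present, so the union is just that shape — 1 connected region. Overall, the cross-section is a single solid region. The nearest boundary edge runs (18.00, 17.00)→(0.00, 17.00); distance from the point to it = 0.30 mm. The point is inside the cross-section, 0.30 mm from the nearest boundary — within the 0.8 mm shell band (2 × 0.4).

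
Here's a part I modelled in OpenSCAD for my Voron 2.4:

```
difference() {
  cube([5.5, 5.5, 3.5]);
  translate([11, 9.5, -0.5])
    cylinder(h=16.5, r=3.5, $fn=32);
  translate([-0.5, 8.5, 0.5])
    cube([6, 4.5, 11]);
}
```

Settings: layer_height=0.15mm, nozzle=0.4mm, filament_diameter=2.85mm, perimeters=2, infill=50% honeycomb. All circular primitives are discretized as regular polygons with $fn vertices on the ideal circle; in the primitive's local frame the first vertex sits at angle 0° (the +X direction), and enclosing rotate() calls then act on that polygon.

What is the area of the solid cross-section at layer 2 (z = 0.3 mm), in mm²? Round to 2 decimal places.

30.25 mm²

At z = 0.3 mm: the 5.5×5.5 cube contributes its full rectangle (area 30.25 mm²); the r=3.5 cylinder at (11, 9.5) gives a regular 32-gon of circumradius 3.5 (constant along its height) (area = (32/2)·3.500²·sin(360°/32) = 38.24 mm²); the cube at (-0.5, 8.5) is not intersected at this z (z outside [0.5, 11.5]); After the difference (first − rest): starting from the 5.5×5.5 cube (30.25 mm²), the r=3.5 cylinder at (11, 9.5) misses the remaining region (no effect) — area = 30.25 mm². Overall, the cross-section is a single solid region. Net area = 30.25 mm².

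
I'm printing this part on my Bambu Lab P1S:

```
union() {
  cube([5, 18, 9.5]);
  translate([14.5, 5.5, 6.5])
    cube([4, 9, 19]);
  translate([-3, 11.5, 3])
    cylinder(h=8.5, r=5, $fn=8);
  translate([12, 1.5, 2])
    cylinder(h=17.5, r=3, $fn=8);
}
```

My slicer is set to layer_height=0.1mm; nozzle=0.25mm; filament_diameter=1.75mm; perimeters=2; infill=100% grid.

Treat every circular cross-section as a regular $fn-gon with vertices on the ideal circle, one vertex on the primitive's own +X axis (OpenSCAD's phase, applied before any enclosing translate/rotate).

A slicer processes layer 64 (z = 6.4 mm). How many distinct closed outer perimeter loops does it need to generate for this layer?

At z = 6.4 mm: the cube is present — its section is the full 5×18 rectangle; the cube at (14.5, 5.5) does not reach this height (z outside [6.5, 25.5]); the r=5 cylinder at (-3, 11.5) contributes a regular 8-gon of circumradius 5; the r=3 cylinder at (12, 1.5) contributes a regular 8-gon of circumradius 3; Combining (union): the regions partially overlap (shared area 9.08 mm²), so overlapping operands fuse into one piece — 2 connected regions. The result has 2 disconnected regions.

2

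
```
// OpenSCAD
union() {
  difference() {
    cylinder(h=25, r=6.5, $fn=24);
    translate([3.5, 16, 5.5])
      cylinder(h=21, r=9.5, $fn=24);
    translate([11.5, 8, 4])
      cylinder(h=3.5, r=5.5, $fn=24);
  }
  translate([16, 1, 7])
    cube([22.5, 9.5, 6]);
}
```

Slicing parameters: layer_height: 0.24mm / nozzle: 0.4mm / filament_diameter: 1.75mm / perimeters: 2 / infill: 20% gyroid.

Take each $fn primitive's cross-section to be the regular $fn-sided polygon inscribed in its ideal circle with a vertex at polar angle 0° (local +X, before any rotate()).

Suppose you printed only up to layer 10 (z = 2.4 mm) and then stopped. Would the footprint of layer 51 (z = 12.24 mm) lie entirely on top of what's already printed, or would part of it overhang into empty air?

Compare the two slices. At z = 2.4: the r=6.5 cylinder gives a regular 24-gon of circumradius 6.5 (constant along its height) (area = (24/2)·6.500²·sin(360°/24) = 131.22 mm²); the cylinder at (3.5, 16) is absent (z outside [5.5, 26.5]); the cylinder at (11.5, 8) is absent (z outside [4, 7.5]); Subtracting the remaining from the first: none of the subtracted shapes is present at this height, so the r=6.5 cylinder is unchanged — area = 131.22 mm²; the cube at (16, 1) is absent (z outside [7, 13]); Merging all regions: only that combined region is present, so the union is just that shape — area = 131.22 mm². At z = 12.24: the r=6.5 cylinder gives a regular 24-gon of circumradius 6.5 (constant along its height) (area = (24/2)·6.500²·sin(360°/24) = 131.22 mm²); the r=9.5 cylinder at (3.5, 16) gives a regular 24-gon of circumradius 9.5 (constant along its height) (area = (24/2)·9.500²·sin(360°/24) = 280.30 mm²); the cylinder at (11.5, 8) is not intersected at this z (z outside [4, 7.5]); After the difference (first − rest): starting from the r=6.5 cylinder (131.22 mm²), the r=9.5 cylinder at (3.5, 16) misses the remaining region (no effect) — area = 131.22 mm²; the 22.5×9.5 cube at (16, 1) contributes its full rectangle (area 213.75 mm²); Taking the union: the 2 present regions are separate (no shared area or edge), so areas and boundary lengths simply add and each stays a separate island — area = 344.97 mm². Checking containment: at z = 12.24 the cross-section extends beyond the z = 2.4 cross-section by about 213.75 mm².

part overhangs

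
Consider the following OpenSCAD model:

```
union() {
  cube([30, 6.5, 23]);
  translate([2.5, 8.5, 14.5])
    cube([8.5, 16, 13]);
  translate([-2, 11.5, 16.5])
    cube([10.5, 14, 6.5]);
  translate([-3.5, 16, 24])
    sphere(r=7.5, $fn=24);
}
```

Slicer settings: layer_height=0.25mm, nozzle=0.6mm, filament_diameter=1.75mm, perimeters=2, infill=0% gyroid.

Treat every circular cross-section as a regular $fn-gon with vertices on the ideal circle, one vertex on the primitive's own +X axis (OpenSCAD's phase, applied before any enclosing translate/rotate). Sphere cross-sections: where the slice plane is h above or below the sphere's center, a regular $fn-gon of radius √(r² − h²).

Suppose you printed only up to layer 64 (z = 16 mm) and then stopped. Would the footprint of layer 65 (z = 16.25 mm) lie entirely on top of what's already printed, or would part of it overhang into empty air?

entirely on top

Compare the two slices. At z = 16: the cube is present — its section is the full 30×6.5 rectangle (area 195.00 mm²); the cube at (2.5, 8.5) is present — its section is the full 8.5×16 rectangle (area 136.00 mm²); the cube at (-2, 11.5) does not reach this height (z outside [16.5, 23]); the sphere at (-3.5, 16) is not intersected at this z (|z−center|=8.000 > r=7.5); Combining (union): the 2 present regions are separate (no shared area or edge), so areas and boundary lengths simply add and each stays a separate island — area = 331.00 mm². At z = 16.25: the cube is present — its section is the full 30×6.5 rectangle (area 195.00 mm²); the cube at (2.5, 8.5) is present — its section is the full 8.5×16 rectangle (area 136.00 mm²); the cube at (-2, 11.5) is absent (z outside [16.5, 23]); the sphere at (-3.5, 16) is absent (|z−center|=7.750 > r=7.5); Combining (union): the 2 present regions are separate (no shared area or edge), so areas and boundary lengths simply add and each stays a separate island — area = 331.00 mm². Checking containment: the cross-section at z = 16.25 is a subset of the cross-section at z = 16.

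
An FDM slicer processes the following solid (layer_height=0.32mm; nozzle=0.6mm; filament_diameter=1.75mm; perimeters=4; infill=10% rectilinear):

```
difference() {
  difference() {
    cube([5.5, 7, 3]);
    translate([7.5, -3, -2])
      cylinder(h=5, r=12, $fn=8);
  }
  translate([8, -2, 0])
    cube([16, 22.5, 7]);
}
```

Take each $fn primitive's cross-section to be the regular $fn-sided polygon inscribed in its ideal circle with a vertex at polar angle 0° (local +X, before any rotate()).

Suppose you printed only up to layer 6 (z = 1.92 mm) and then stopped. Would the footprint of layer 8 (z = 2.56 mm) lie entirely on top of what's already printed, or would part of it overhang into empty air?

entirely on top

Compare the two slices. At z = 1.92: the 5.5×7 cube contributes its full rectangle (area 38.50 mm²); the cylinder at (7.5, -3): section is a regular 8-gon, circumradius r=12 (area = (8/2)·12.000²·sin(360°/8) = 407.29 mm²); After the difference (first − rest): starting from the 5.5×7 cube (38.50 mm²), the r=12 cylinder at (7.5, -3) partially overlaps it — only the 37.02 mm² overlap (of its 407.29 mm²) is removed, clipping the outline — area = 1.48 mm²; the 16×22.5 cube at (8, -2) contributes its full rectangle (area 360.00 mm²); Taking the first minus the rest: starting from that combined region (1.48 mm²), the 16×22.5 cube at (8, -2) misses the remaining region (no effect) — area = 1.48 mm². At z = 2.56: the cube is present — its section is the full 5.5×7 rectangle (area 38.50 mm²); the cylinder at (7.5, -3): section is a regular 8-gon, circumradius r=12 (area = (8/2)·12.000²·sin(360°/8) = 407.29 mm²); After the difference (first − rest): starting from the 5.5×7 cube (38.50 mm²), the r=12 cylinder at (7.5, -3) partially overlaps it — only the 37.02 mm² overlap (of its 407.29 mm²) is removed, clipping the outline — area = 1.48 mm²; the 16×22.5 cube at (8, -2) contributes its full rectangle (area 360.00 mm²); After the difference (first − rest): starting from that combined region (1.48 mm²), the 16×22.5 cube at (8, -2) misses the remaining region (no effect) — area = 1.48 mm². Checking containment: the cross-section at z = 2.56 is a subset of the cross-section at z = 1.92.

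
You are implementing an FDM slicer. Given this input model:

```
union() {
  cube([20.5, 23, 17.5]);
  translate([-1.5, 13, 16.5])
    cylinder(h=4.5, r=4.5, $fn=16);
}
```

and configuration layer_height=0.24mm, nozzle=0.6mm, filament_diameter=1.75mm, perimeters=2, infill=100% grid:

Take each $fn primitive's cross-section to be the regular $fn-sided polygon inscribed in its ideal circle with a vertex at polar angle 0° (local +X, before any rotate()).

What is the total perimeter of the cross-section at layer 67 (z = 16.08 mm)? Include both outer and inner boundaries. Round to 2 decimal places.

At z = 16.08 mm: the cube is present — its section is the full 20.5×23 rectangle (perimeter 87.00 mm); the cylinder at (-1.5, 13) does not reach this height (z outside [16.5, 21]); Taking the union: only the 20.5×23 cube is present, so the union is just that shape — boundary = 87.00 mm. Overall, the cross-section is a single solid region. Total boundary length (outer) = 87.00 mm.

87.00 mm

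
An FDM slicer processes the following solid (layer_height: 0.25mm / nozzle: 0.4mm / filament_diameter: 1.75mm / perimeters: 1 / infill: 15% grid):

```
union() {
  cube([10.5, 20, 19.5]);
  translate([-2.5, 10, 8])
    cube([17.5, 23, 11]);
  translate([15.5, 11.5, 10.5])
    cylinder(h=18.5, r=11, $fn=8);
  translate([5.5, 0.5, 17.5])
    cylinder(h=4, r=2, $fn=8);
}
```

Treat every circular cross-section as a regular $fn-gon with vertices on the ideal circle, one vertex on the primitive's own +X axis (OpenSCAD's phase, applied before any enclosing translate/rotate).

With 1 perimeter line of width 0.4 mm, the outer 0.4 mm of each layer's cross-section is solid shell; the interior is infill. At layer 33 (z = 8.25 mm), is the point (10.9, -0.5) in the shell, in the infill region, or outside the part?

At z = 8.25 mm: the 10.5×20 cube contributes its full rectangle; the 17.5×23 cube at (-2.5, 10) contributes its full rectangle; the cylinder at (15.5, 11.5) is absent (z outside [10.5, 29]); the cylinder at (5.5, 0.5) is not intersected at this z (z outside [17.5, 21.5]); Taking the union: the regions partially overlap (shared area 105.00 mm²), so overlapping operands fuse into one piece — 1 connected region. Overall, the cross-section is a single solid region. The nearest boundary edge runs (10.50, 0.00)→(0.00, 0.00); distance from the point to it = 0.64 mm. The point is not inside any of the regions above, so it lies outside the cross-section (0.64 mm from the nearest boundary).

outside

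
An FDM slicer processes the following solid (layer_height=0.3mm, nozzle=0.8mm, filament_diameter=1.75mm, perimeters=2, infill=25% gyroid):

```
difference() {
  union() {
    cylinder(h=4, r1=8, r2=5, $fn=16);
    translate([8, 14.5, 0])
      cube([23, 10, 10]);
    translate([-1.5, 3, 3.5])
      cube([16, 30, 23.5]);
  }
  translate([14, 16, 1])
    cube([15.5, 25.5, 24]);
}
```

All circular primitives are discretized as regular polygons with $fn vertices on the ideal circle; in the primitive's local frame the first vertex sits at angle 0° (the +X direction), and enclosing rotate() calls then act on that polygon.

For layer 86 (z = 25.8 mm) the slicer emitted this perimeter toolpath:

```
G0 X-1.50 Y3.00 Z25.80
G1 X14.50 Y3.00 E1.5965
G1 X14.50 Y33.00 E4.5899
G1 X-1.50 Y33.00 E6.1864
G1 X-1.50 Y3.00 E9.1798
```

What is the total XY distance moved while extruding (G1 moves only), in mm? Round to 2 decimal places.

Sum the Euclidean lengths of each G1 segment: total = 92.00 mm.

92.00 mm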